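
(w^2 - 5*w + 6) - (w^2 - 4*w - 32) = 38 - w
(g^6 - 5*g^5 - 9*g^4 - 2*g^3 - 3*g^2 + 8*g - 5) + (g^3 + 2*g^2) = g^6 - 5*g^5 - 9*g^4 - g^3 - g^2 + 8*g - 5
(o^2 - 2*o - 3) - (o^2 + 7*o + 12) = -9*o - 15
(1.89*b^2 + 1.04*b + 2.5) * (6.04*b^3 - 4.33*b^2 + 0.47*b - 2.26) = 11.4156*b^5 - 1.9021*b^4 + 11.4851*b^3 - 14.6076*b^2 - 1.1754*b - 5.65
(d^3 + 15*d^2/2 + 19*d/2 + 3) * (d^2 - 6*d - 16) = d^5 + 3*d^4/2 - 103*d^3/2 - 174*d^2 - 170*d - 48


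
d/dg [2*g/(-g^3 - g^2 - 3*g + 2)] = 2*(2*g^3 + g^2 + 2)/(g^6 + 2*g^5 + 7*g^4 + 2*g^3 + 5*g^2 - 12*g + 4)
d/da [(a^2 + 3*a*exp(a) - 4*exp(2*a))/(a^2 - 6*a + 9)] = (3*a^2*exp(a) - 8*a*exp(2*a) - 12*a*exp(a) - 6*a + 32*exp(2*a) - 9*exp(a))/(a^3 - 9*a^2 + 27*a - 27)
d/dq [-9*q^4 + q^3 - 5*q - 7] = -36*q^3 + 3*q^2 - 5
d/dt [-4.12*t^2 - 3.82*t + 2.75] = -8.24*t - 3.82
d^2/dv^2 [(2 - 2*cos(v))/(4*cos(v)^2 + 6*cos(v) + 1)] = 2*(36*(1 - cos(2*v))^2*cos(v) - 22*(1 - cos(2*v))^2 + 71*cos(v) - 53*cos(2*v) - 8*cos(5*v) + 111)/(6*cos(v) + 2*cos(2*v) + 3)^3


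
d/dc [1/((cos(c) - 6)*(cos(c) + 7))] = (sin(c) + sin(2*c))/((cos(c) - 6)^2*(cos(c) + 7)^2)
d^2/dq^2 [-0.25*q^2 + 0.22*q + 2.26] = -0.500000000000000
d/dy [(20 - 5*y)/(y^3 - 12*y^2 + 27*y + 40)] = 5*(-y^3 + 12*y^2 - 27*y + 3*(y - 4)*(y^2 - 8*y + 9) - 40)/(y^3 - 12*y^2 + 27*y + 40)^2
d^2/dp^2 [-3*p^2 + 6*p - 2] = -6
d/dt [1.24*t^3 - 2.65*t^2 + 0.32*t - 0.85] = 3.72*t^2 - 5.3*t + 0.32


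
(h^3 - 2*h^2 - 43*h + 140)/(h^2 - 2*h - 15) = (h^2 + 3*h - 28)/(h + 3)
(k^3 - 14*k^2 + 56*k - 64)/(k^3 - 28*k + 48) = (k - 8)/(k + 6)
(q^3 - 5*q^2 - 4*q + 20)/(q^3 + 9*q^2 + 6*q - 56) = (q^2 - 3*q - 10)/(q^2 + 11*q + 28)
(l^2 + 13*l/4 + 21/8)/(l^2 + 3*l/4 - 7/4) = (l + 3/2)/(l - 1)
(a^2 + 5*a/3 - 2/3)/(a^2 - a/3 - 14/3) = (3*a - 1)/(3*a - 7)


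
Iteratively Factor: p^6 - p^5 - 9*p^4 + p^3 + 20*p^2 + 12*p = (p + 1)*(p^5 - 2*p^4 - 7*p^3 + 8*p^2 + 12*p) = (p - 2)*(p + 1)*(p^4 - 7*p^2 - 6*p) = (p - 2)*(p + 1)*(p + 2)*(p^3 - 2*p^2 - 3*p) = (p - 2)*(p + 1)^2*(p + 2)*(p^2 - 3*p) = p*(p - 2)*(p + 1)^2*(p + 2)*(p - 3)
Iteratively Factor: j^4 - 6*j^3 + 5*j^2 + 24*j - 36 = (j - 2)*(j^3 - 4*j^2 - 3*j + 18) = (j - 2)*(j + 2)*(j^2 - 6*j + 9) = (j - 3)*(j - 2)*(j + 2)*(j - 3)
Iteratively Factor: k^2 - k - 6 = (k - 3)*(k + 2)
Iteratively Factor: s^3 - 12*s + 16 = (s - 2)*(s^2 + 2*s - 8) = (s - 2)^2*(s + 4)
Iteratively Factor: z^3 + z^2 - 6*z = (z + 3)*(z^2 - 2*z) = z*(z + 3)*(z - 2)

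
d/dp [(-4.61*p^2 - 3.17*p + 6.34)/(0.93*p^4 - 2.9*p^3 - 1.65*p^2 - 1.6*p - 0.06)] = (8.5746*p^5 - 4.5247*p^4 - 41.9708*p^3 + 57.3035*p^2 + 21.4752*p + 10.3342)/(0.8649*p^8 - 5.394*p^7 + 5.341*p^6 + 6.594*p^5 + 11.8909*p^4 + 5.628*p^3 + 2.758*p^2 + 0.192*p + 0.0036)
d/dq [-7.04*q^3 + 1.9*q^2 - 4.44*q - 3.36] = -21.12*q^2 + 3.8*q - 4.44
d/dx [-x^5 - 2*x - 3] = -5*x^4 - 2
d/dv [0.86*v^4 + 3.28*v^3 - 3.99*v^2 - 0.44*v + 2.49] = 3.44*v^3 + 9.84*v^2 - 7.98*v - 0.44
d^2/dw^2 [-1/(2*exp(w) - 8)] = (-exp(w) - 4)*exp(w)/(2*(exp(w) - 4)^3)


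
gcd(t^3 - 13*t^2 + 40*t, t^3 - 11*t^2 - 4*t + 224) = t - 8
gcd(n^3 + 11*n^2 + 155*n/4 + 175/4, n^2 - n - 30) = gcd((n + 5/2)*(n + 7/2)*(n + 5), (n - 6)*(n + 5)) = n + 5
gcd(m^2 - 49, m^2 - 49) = m^2 - 49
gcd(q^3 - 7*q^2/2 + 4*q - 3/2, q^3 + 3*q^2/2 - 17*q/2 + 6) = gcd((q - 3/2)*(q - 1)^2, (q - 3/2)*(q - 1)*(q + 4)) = q^2 - 5*q/2 + 3/2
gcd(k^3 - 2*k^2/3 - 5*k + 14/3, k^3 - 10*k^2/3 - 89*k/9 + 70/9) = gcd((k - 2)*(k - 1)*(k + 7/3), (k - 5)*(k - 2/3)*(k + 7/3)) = k + 7/3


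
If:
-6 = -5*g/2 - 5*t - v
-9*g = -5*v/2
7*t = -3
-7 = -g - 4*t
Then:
No Solution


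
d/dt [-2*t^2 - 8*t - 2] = -4*t - 8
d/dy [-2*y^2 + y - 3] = 1 - 4*y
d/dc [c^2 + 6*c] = 2*c + 6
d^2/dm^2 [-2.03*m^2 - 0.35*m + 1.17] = -4.06000000000000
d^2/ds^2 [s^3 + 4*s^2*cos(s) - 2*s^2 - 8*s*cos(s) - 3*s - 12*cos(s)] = -4*s^2*cos(s) - 16*s*sin(s) + 8*s*cos(s) + 6*s + 16*sin(s) + 20*cos(s) - 4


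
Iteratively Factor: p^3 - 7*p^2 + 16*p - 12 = (p - 2)*(p^2 - 5*p + 6) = (p - 2)^2*(p - 3)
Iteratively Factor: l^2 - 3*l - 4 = (l - 4)*(l + 1)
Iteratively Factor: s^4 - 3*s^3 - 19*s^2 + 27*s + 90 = (s - 3)*(s^3 - 19*s - 30) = (s - 3)*(s + 3)*(s^2 - 3*s - 10) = (s - 5)*(s - 3)*(s + 3)*(s + 2)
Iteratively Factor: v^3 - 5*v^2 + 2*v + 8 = (v + 1)*(v^2 - 6*v + 8) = (v - 2)*(v + 1)*(v - 4)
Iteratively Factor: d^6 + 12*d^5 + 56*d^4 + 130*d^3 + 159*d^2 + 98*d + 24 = (d + 1)*(d^5 + 11*d^4 + 45*d^3 + 85*d^2 + 74*d + 24) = (d + 1)^2*(d^4 + 10*d^3 + 35*d^2 + 50*d + 24) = (d + 1)^2*(d + 4)*(d^3 + 6*d^2 + 11*d + 6) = (d + 1)^2*(d + 3)*(d + 4)*(d^2 + 3*d + 2) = (d + 1)^3*(d + 3)*(d + 4)*(d + 2)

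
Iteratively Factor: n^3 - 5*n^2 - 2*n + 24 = (n - 3)*(n^2 - 2*n - 8) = (n - 4)*(n - 3)*(n + 2)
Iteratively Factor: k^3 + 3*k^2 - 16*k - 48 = (k + 4)*(k^2 - k - 12) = (k + 3)*(k + 4)*(k - 4)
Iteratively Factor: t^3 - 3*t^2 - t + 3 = (t + 1)*(t^2 - 4*t + 3) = (t - 1)*(t + 1)*(t - 3)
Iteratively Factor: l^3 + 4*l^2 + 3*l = (l + 3)*(l^2 + l) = l*(l + 3)*(l + 1)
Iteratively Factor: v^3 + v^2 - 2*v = (v + 2)*(v^2 - v) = (v - 1)*(v + 2)*(v)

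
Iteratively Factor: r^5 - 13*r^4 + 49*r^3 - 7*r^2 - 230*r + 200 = (r + 2)*(r^4 - 15*r^3 + 79*r^2 - 165*r + 100) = (r - 1)*(r + 2)*(r^3 - 14*r^2 + 65*r - 100) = (r - 4)*(r - 1)*(r + 2)*(r^2 - 10*r + 25) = (r - 5)*(r - 4)*(r - 1)*(r + 2)*(r - 5)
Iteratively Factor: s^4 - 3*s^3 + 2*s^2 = (s - 1)*(s^3 - 2*s^2) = s*(s - 1)*(s^2 - 2*s) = s^2*(s - 1)*(s - 2)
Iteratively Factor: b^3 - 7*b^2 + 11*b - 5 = (b - 1)*(b^2 - 6*b + 5) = (b - 5)*(b - 1)*(b - 1)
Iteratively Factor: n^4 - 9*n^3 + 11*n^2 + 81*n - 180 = (n - 4)*(n^3 - 5*n^2 - 9*n + 45) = (n - 4)*(n + 3)*(n^2 - 8*n + 15) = (n - 4)*(n - 3)*(n + 3)*(n - 5)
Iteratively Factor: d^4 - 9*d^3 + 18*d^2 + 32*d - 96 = (d - 4)*(d^3 - 5*d^2 - 2*d + 24) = (d - 4)*(d + 2)*(d^2 - 7*d + 12) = (d - 4)*(d - 3)*(d + 2)*(d - 4)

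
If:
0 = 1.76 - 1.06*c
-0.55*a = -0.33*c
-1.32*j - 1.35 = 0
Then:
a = 1.00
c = 1.66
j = -1.02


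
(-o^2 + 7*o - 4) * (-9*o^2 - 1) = 9*o^4 - 63*o^3 + 37*o^2 - 7*o + 4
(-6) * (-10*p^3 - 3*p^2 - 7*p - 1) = 60*p^3 + 18*p^2 + 42*p + 6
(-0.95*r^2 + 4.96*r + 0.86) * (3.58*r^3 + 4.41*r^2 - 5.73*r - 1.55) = -3.401*r^5 + 13.5673*r^4 + 30.3959*r^3 - 23.1557*r^2 - 12.6158*r - 1.333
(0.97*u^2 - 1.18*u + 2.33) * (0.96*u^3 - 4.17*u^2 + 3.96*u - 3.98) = 0.9312*u^5 - 5.1777*u^4 + 10.9986*u^3 - 18.2495*u^2 + 13.9232*u - 9.2734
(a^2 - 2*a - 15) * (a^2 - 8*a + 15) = a^4 - 10*a^3 + 16*a^2 + 90*a - 225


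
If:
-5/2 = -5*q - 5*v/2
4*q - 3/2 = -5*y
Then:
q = 3/8 - 5*y/4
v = 5*y/2 + 1/4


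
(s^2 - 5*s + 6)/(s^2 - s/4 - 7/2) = 4*(s - 3)/(4*s + 7)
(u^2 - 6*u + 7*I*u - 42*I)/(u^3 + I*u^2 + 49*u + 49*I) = (u - 6)/(u^2 - 6*I*u + 7)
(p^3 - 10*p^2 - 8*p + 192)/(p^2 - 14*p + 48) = p + 4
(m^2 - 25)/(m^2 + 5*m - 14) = (m^2 - 25)/(m^2 + 5*m - 14)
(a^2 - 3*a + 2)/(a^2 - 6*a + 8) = (a - 1)/(a - 4)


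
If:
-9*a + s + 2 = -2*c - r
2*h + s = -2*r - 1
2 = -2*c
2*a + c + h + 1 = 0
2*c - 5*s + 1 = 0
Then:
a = -3/35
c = -1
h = 6/35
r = -4/7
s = -1/5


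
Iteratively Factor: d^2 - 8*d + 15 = (d - 3)*(d - 5)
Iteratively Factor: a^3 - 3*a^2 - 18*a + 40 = (a + 4)*(a^2 - 7*a + 10) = (a - 2)*(a + 4)*(a - 5)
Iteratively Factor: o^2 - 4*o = (o)*(o - 4)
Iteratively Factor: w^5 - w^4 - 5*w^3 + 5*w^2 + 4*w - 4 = (w - 2)*(w^4 + w^3 - 3*w^2 - w + 2) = (w - 2)*(w + 2)*(w^3 - w^2 - w + 1) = (w - 2)*(w - 1)*(w + 2)*(w^2 - 1) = (w - 2)*(w - 1)^2*(w + 2)*(w + 1)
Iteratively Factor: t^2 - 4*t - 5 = (t + 1)*(t - 5)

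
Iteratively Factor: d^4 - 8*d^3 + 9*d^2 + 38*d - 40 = (d - 5)*(d^3 - 3*d^2 - 6*d + 8) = (d - 5)*(d + 2)*(d^2 - 5*d + 4) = (d - 5)*(d - 4)*(d + 2)*(d - 1)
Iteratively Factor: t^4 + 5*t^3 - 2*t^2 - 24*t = (t + 4)*(t^3 + t^2 - 6*t) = (t - 2)*(t + 4)*(t^2 + 3*t) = (t - 2)*(t + 3)*(t + 4)*(t)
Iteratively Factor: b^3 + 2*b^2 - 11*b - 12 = (b + 4)*(b^2 - 2*b - 3) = (b + 1)*(b + 4)*(b - 3)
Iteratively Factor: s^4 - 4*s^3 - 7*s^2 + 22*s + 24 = (s + 1)*(s^3 - 5*s^2 - 2*s + 24) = (s - 3)*(s + 1)*(s^2 - 2*s - 8) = (s - 3)*(s + 1)*(s + 2)*(s - 4)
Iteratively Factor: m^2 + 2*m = (m)*(m + 2)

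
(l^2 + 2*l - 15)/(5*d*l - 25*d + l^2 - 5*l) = (l^2 + 2*l - 15)/(5*d*l - 25*d + l^2 - 5*l)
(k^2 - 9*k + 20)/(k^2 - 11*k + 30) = (k - 4)/(k - 6)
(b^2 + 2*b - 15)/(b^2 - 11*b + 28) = (b^2 + 2*b - 15)/(b^2 - 11*b + 28)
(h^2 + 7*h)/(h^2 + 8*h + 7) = h/(h + 1)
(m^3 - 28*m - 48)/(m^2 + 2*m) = m - 2 - 24/m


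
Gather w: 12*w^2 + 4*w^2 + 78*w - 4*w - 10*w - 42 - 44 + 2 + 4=16*w^2 + 64*w - 80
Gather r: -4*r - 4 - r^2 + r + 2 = -r^2 - 3*r - 2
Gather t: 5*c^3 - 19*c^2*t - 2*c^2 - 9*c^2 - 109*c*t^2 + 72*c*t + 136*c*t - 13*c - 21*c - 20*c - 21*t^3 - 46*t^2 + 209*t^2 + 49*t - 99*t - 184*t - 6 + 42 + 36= 5*c^3 - 11*c^2 - 54*c - 21*t^3 + t^2*(163 - 109*c) + t*(-19*c^2 + 208*c - 234) + 72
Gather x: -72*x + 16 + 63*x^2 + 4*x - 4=63*x^2 - 68*x + 12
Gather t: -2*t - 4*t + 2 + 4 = 6 - 6*t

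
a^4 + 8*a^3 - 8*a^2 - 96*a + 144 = (a - 2)^2*(a + 6)^2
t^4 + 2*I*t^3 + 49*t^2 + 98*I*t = t*(t - 7*I)*(t + 2*I)*(t + 7*I)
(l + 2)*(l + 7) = l^2 + 9*l + 14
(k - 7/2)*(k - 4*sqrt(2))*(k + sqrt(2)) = k^3 - 3*sqrt(2)*k^2 - 7*k^2/2 - 8*k + 21*sqrt(2)*k/2 + 28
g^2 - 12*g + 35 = (g - 7)*(g - 5)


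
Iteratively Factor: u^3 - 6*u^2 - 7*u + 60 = (u - 4)*(u^2 - 2*u - 15) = (u - 4)*(u + 3)*(u - 5)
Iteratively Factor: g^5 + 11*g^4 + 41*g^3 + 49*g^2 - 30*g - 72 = (g + 4)*(g^4 + 7*g^3 + 13*g^2 - 3*g - 18) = (g + 2)*(g + 4)*(g^3 + 5*g^2 + 3*g - 9) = (g + 2)*(g + 3)*(g + 4)*(g^2 + 2*g - 3) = (g + 2)*(g + 3)^2*(g + 4)*(g - 1)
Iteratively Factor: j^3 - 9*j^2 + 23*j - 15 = (j - 3)*(j^2 - 6*j + 5) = (j - 3)*(j - 1)*(j - 5)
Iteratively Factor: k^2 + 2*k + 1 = (k + 1)*(k + 1)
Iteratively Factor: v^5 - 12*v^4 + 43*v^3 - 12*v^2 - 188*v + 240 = (v - 4)*(v^4 - 8*v^3 + 11*v^2 + 32*v - 60) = (v - 5)*(v - 4)*(v^3 - 3*v^2 - 4*v + 12) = (v - 5)*(v - 4)*(v + 2)*(v^2 - 5*v + 6) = (v - 5)*(v - 4)*(v - 3)*(v + 2)*(v - 2)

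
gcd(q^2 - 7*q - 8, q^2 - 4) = 1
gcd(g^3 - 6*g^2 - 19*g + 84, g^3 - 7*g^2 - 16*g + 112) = g^2 - 3*g - 28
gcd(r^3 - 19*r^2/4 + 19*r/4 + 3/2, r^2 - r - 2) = r - 2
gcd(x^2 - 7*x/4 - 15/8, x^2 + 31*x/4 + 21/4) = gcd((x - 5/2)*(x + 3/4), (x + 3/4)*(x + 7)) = x + 3/4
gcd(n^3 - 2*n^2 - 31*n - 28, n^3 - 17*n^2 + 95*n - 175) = n - 7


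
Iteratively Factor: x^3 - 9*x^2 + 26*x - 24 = (x - 4)*(x^2 - 5*x + 6) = (x - 4)*(x - 2)*(x - 3)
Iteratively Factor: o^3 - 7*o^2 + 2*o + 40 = (o + 2)*(o^2 - 9*o + 20) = (o - 5)*(o + 2)*(o - 4)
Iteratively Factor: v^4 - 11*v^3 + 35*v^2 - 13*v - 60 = (v + 1)*(v^3 - 12*v^2 + 47*v - 60) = (v - 5)*(v + 1)*(v^2 - 7*v + 12) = (v - 5)*(v - 4)*(v + 1)*(v - 3)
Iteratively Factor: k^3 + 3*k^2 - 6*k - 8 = (k + 1)*(k^2 + 2*k - 8) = (k + 1)*(k + 4)*(k - 2)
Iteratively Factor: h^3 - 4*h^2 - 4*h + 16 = (h + 2)*(h^2 - 6*h + 8) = (h - 4)*(h + 2)*(h - 2)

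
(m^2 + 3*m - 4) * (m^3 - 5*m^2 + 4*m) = m^5 - 2*m^4 - 15*m^3 + 32*m^2 - 16*m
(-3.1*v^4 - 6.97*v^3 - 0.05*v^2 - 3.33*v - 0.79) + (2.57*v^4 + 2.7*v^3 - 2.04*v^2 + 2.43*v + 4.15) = -0.53*v^4 - 4.27*v^3 - 2.09*v^2 - 0.9*v + 3.36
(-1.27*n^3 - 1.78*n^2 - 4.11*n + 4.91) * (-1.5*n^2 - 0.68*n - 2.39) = 1.905*n^5 + 3.5336*n^4 + 10.4107*n^3 - 0.316*n^2 + 6.4841*n - 11.7349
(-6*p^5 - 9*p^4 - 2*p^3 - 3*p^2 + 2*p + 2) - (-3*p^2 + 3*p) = -6*p^5 - 9*p^4 - 2*p^3 - p + 2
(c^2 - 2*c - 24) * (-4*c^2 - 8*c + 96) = -4*c^4 + 208*c^2 - 2304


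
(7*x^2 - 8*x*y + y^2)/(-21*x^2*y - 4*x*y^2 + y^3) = (-x + y)/(y*(3*x + y))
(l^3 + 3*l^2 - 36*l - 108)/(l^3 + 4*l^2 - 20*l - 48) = (l^2 - 3*l - 18)/(l^2 - 2*l - 8)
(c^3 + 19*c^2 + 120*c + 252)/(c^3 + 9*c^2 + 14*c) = (c^2 + 12*c + 36)/(c*(c + 2))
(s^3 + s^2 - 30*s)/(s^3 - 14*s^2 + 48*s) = (s^2 + s - 30)/(s^2 - 14*s + 48)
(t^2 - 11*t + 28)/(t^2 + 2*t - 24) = (t - 7)/(t + 6)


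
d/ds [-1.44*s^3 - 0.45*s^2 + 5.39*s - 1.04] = -4.32*s^2 - 0.9*s + 5.39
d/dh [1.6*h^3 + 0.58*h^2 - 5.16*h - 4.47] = 4.8*h^2 + 1.16*h - 5.16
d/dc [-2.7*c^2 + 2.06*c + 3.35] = 2.06 - 5.4*c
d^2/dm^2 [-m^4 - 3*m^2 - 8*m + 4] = -12*m^2 - 6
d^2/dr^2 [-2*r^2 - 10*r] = -4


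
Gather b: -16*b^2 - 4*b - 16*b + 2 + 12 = -16*b^2 - 20*b + 14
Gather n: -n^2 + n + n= -n^2 + 2*n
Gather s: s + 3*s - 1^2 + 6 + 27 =4*s + 32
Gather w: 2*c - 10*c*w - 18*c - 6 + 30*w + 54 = -16*c + w*(30 - 10*c) + 48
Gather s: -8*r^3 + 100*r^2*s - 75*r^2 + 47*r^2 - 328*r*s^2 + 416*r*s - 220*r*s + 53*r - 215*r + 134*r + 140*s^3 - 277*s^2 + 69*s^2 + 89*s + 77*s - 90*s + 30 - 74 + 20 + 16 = -8*r^3 - 28*r^2 - 28*r + 140*s^3 + s^2*(-328*r - 208) + s*(100*r^2 + 196*r + 76) - 8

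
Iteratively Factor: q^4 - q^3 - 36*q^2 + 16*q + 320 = (q + 4)*(q^3 - 5*q^2 - 16*q + 80) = (q - 4)*(q + 4)*(q^2 - q - 20) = (q - 5)*(q - 4)*(q + 4)*(q + 4)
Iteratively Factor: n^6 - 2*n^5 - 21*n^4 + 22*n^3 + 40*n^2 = (n)*(n^5 - 2*n^4 - 21*n^3 + 22*n^2 + 40*n) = n*(n + 4)*(n^4 - 6*n^3 + 3*n^2 + 10*n) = n*(n - 5)*(n + 4)*(n^3 - n^2 - 2*n) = n*(n - 5)*(n + 1)*(n + 4)*(n^2 - 2*n) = n^2*(n - 5)*(n + 1)*(n + 4)*(n - 2)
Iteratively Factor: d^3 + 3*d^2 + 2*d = (d)*(d^2 + 3*d + 2) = d*(d + 2)*(d + 1)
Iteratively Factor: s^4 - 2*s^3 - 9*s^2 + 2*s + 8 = (s - 1)*(s^3 - s^2 - 10*s - 8) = (s - 4)*(s - 1)*(s^2 + 3*s + 2) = (s - 4)*(s - 1)*(s + 2)*(s + 1)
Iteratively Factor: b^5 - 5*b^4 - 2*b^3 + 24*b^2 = (b - 3)*(b^4 - 2*b^3 - 8*b^2) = (b - 4)*(b - 3)*(b^3 + 2*b^2) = (b - 4)*(b - 3)*(b + 2)*(b^2) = b*(b - 4)*(b - 3)*(b + 2)*(b)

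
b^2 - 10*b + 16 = (b - 8)*(b - 2)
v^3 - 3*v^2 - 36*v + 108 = (v - 6)*(v - 3)*(v + 6)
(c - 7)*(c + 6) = c^2 - c - 42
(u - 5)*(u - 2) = u^2 - 7*u + 10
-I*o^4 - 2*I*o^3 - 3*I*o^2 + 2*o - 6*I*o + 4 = (o + 2)*(o - 2*I)*(o + I)*(-I*o + 1)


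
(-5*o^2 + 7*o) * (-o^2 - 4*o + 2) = 5*o^4 + 13*o^3 - 38*o^2 + 14*o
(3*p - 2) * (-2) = 4 - 6*p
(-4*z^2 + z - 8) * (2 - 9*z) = 36*z^3 - 17*z^2 + 74*z - 16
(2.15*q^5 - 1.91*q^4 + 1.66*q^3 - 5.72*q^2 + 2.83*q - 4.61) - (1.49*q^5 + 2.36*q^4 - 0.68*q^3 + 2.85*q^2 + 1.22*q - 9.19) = 0.66*q^5 - 4.27*q^4 + 2.34*q^3 - 8.57*q^2 + 1.61*q + 4.58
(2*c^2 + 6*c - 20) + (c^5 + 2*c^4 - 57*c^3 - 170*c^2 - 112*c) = c^5 + 2*c^4 - 57*c^3 - 168*c^2 - 106*c - 20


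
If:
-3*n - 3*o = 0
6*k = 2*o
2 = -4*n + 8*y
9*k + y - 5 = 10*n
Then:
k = 19/150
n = -19/50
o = 19/50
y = 3/50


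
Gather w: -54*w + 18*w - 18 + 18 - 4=-36*w - 4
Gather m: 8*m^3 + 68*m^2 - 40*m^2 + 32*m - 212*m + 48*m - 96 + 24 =8*m^3 + 28*m^2 - 132*m - 72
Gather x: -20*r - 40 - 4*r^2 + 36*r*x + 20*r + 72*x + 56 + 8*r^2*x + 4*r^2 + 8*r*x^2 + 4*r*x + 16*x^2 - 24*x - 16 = x^2*(8*r + 16) + x*(8*r^2 + 40*r + 48)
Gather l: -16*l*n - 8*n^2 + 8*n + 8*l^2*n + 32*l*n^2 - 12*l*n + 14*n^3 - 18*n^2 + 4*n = 8*l^2*n + l*(32*n^2 - 28*n) + 14*n^3 - 26*n^2 + 12*n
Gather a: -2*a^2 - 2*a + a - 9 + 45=-2*a^2 - a + 36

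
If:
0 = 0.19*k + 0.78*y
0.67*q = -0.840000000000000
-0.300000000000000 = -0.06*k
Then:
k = 5.00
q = -1.25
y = -1.22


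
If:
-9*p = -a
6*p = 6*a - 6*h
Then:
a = 9*p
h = 8*p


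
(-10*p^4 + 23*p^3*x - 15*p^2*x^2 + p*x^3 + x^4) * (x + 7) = -10*p^4*x - 70*p^4 + 23*p^3*x^2 + 161*p^3*x - 15*p^2*x^3 - 105*p^2*x^2 + p*x^4 + 7*p*x^3 + x^5 + 7*x^4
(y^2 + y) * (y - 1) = y^3 - y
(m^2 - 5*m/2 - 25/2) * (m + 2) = m^3 - m^2/2 - 35*m/2 - 25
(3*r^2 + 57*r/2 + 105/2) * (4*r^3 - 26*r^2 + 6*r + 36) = 12*r^5 + 36*r^4 - 513*r^3 - 1086*r^2 + 1341*r + 1890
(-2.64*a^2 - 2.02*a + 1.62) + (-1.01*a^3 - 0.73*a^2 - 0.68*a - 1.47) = -1.01*a^3 - 3.37*a^2 - 2.7*a + 0.15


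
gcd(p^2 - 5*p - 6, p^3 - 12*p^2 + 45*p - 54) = p - 6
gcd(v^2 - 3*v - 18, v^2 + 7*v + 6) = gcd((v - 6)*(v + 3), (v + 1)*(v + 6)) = 1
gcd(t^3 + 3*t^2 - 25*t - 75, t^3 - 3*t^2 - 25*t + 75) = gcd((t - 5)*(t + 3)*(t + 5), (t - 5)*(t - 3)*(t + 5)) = t^2 - 25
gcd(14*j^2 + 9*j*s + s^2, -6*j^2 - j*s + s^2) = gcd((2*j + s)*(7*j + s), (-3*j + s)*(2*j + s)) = 2*j + s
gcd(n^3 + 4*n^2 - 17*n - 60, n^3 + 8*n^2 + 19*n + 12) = n + 3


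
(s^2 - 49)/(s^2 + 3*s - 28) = (s - 7)/(s - 4)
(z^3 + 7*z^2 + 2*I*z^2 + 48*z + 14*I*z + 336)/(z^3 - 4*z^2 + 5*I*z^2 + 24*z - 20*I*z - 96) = (z^2 + z*(7 - 6*I) - 42*I)/(z^2 - z*(4 + 3*I) + 12*I)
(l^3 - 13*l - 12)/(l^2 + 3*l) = l - 3 - 4/l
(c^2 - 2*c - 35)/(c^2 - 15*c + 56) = (c + 5)/(c - 8)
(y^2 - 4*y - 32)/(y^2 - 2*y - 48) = (y + 4)/(y + 6)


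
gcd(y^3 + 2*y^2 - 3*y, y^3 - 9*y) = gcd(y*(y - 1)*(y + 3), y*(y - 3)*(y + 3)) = y^2 + 3*y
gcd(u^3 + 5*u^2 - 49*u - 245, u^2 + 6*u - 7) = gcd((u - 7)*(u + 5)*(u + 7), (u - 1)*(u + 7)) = u + 7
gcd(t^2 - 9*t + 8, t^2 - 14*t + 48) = t - 8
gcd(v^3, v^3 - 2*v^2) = v^2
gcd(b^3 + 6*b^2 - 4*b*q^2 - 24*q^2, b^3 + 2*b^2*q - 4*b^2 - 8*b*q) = b + 2*q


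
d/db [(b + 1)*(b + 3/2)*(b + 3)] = 3*b^2 + 11*b + 9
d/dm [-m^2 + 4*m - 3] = 4 - 2*m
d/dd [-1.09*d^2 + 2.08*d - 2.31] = 2.08 - 2.18*d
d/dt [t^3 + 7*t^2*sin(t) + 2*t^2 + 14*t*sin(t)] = 7*t^2*cos(t) + 3*t^2 + 14*sqrt(2)*t*sin(t + pi/4) + 4*t + 14*sin(t)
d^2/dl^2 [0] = 0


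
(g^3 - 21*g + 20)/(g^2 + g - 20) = g - 1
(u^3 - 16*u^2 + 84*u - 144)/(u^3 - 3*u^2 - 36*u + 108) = (u^2 - 10*u + 24)/(u^2 + 3*u - 18)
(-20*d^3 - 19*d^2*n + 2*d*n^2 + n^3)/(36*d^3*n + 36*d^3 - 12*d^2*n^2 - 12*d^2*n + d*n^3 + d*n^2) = (-20*d^3 - 19*d^2*n + 2*d*n^2 + n^3)/(d*(36*d^2*n + 36*d^2 - 12*d*n^2 - 12*d*n + n^3 + n^2))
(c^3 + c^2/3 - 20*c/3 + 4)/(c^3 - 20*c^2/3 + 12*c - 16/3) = (c + 3)/(c - 4)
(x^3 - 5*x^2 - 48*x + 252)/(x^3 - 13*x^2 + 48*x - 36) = (x + 7)/(x - 1)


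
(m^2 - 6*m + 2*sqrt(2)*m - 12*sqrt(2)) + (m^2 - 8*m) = 2*m^2 - 14*m + 2*sqrt(2)*m - 12*sqrt(2)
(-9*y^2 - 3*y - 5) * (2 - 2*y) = 18*y^3 - 12*y^2 + 4*y - 10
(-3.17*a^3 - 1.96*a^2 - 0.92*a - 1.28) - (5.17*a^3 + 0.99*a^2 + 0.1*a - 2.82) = -8.34*a^3 - 2.95*a^2 - 1.02*a + 1.54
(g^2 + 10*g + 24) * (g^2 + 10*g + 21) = g^4 + 20*g^3 + 145*g^2 + 450*g + 504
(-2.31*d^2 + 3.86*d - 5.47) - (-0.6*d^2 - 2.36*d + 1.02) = -1.71*d^2 + 6.22*d - 6.49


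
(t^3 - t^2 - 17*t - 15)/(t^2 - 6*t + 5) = (t^2 + 4*t + 3)/(t - 1)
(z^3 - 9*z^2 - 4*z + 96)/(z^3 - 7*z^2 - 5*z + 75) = (z^2 - 12*z + 32)/(z^2 - 10*z + 25)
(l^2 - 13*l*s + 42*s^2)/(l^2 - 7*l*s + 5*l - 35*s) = (l - 6*s)/(l + 5)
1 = 1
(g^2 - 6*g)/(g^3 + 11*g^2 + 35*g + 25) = g*(g - 6)/(g^3 + 11*g^2 + 35*g + 25)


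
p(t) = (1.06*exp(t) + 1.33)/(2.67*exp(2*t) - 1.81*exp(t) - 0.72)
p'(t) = (1.06*exp(t) + 1.33)*(-5.34*exp(2*t) + 1.81*exp(t))/(2.67*exp(2*t) - 1.81*exp(t) - 0.72)^2 + 1.06*exp(t)/(2.67*exp(2*t) - 1.81*exp(t) - 0.72) = (-2.8302*exp(2*t) - 7.1022*exp(t) + 1.6441)*exp(t)/(7.1289*exp(4*t) - 9.6654*exp(3*t) - 0.5687*exp(2*t) + 2.6064*exp(t) + 0.5184)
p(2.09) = 0.06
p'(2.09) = -0.08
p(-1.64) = -1.58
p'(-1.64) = 0.03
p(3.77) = 0.01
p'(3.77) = -0.01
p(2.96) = 0.02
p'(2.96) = -0.02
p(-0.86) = -1.76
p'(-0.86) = -0.78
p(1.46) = 0.14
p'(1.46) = -0.21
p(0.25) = 1.98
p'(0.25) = -8.45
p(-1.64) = -1.58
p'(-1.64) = 0.03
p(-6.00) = -1.84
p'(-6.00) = 0.01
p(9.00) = 0.00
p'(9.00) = 0.00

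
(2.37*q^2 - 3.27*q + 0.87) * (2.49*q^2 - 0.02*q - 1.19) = 5.9013*q^4 - 8.1897*q^3 - 0.5886*q^2 + 3.8739*q - 1.0353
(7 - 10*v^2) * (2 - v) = 10*v^3 - 20*v^2 - 7*v + 14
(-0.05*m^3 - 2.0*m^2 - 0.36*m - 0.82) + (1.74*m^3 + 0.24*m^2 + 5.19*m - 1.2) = 1.69*m^3 - 1.76*m^2 + 4.83*m - 2.02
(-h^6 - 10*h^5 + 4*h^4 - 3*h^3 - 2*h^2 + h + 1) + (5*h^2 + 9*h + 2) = -h^6 - 10*h^5 + 4*h^4 - 3*h^3 + 3*h^2 + 10*h + 3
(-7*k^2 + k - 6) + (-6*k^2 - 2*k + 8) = -13*k^2 - k + 2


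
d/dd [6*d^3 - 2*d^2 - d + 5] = 18*d^2 - 4*d - 1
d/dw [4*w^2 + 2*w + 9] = 8*w + 2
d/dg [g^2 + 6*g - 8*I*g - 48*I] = 2*g + 6 - 8*I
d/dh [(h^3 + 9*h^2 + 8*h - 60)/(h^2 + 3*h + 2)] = (h^4 + 6*h^3 + 25*h^2 + 156*h + 196)/(h^4 + 6*h^3 + 13*h^2 + 12*h + 4)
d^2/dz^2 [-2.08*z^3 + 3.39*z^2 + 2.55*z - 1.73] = 6.78 - 12.48*z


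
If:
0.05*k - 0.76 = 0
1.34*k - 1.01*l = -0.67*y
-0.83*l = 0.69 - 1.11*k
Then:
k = 15.20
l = 19.50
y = -1.01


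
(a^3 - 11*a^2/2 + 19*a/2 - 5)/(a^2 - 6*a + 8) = (2*a^2 - 7*a + 5)/(2*(a - 4))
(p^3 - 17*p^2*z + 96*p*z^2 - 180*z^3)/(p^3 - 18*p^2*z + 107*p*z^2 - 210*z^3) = (-p + 6*z)/(-p + 7*z)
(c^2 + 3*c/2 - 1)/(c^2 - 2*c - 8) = (c - 1/2)/(c - 4)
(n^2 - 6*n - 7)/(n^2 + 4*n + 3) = (n - 7)/(n + 3)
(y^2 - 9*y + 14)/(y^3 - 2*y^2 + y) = (y^2 - 9*y + 14)/(y*(y^2 - 2*y + 1))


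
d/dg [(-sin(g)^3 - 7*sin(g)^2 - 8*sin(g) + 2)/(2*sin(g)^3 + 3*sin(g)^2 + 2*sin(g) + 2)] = (11*sin(g)^4 + 28*sin(g)^3 - 8*sin(g)^2 - 40*sin(g) - 20)*cos(g)/(2*sin(g)^3 + 3*sin(g)^2 + 2*sin(g) + 2)^2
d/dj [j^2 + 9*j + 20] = 2*j + 9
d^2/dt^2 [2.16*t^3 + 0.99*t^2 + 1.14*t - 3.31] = 12.96*t + 1.98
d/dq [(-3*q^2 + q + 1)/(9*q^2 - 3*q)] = (1 - 6*q)/(3*q^2*(9*q^2 - 6*q + 1))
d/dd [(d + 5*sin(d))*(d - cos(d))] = (d + 5*sin(d))*(sin(d) + 1) + (d - cos(d))*(5*cos(d) + 1)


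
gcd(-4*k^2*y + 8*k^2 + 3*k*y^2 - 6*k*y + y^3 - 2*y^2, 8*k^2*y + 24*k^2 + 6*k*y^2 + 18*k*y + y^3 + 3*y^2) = 4*k + y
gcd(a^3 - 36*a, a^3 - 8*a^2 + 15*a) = a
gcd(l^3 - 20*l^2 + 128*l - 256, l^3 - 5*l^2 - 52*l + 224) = l^2 - 12*l + 32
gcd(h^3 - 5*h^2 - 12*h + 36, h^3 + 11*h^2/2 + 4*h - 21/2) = h + 3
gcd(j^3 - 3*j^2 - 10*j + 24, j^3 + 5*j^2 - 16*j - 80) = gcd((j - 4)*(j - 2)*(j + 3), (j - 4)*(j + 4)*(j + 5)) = j - 4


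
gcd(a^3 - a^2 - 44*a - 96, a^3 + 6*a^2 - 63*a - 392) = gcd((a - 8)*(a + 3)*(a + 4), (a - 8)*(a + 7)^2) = a - 8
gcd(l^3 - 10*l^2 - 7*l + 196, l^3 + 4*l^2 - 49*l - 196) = l^2 - 3*l - 28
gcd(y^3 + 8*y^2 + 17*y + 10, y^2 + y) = y + 1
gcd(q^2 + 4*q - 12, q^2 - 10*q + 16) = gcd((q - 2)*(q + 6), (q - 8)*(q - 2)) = q - 2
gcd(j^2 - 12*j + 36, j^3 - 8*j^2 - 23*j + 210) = j - 6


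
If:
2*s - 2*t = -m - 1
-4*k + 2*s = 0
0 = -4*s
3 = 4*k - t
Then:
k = 0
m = -7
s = 0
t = -3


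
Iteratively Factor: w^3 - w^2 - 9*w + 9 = (w - 1)*(w^2 - 9) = (w - 1)*(w + 3)*(w - 3)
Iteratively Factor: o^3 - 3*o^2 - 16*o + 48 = (o - 3)*(o^2 - 16) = (o - 4)*(o - 3)*(o + 4)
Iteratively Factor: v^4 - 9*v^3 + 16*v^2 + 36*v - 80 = (v - 5)*(v^3 - 4*v^2 - 4*v + 16) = (v - 5)*(v - 4)*(v^2 - 4) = (v - 5)*(v - 4)*(v - 2)*(v + 2)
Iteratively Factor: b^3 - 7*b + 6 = (b - 2)*(b^2 + 2*b - 3) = (b - 2)*(b - 1)*(b + 3)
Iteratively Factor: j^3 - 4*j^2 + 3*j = (j - 1)*(j^2 - 3*j) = j*(j - 1)*(j - 3)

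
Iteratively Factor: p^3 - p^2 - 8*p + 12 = (p - 2)*(p^2 + p - 6) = (p - 2)^2*(p + 3)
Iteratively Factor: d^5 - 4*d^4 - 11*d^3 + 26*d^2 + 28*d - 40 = (d - 5)*(d^4 + d^3 - 6*d^2 - 4*d + 8) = (d - 5)*(d - 2)*(d^3 + 3*d^2 - 4) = (d - 5)*(d - 2)*(d + 2)*(d^2 + d - 2) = (d - 5)*(d - 2)*(d - 1)*(d + 2)*(d + 2)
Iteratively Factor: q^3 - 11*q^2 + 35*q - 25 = (q - 5)*(q^2 - 6*q + 5) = (q - 5)^2*(q - 1)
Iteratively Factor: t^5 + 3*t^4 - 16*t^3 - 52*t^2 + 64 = (t + 2)*(t^4 + t^3 - 18*t^2 - 16*t + 32) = (t - 1)*(t + 2)*(t^3 + 2*t^2 - 16*t - 32) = (t - 1)*(t + 2)*(t + 4)*(t^2 - 2*t - 8) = (t - 1)*(t + 2)^2*(t + 4)*(t - 4)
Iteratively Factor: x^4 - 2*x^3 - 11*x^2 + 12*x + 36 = (x + 2)*(x^3 - 4*x^2 - 3*x + 18) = (x - 3)*(x + 2)*(x^2 - x - 6) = (x - 3)*(x + 2)^2*(x - 3)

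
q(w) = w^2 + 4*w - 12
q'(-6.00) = -8.00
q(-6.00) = 0.00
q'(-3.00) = -2.00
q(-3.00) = -15.00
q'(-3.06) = -2.12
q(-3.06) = -14.88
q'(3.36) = 10.72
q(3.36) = 12.73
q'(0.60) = 5.20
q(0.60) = -9.24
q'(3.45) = 10.90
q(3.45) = 13.70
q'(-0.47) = 3.06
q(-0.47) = -13.66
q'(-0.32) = 3.36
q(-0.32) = -13.18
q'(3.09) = 10.18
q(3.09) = 9.91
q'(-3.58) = -3.16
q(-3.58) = -13.50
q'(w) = 2*w + 4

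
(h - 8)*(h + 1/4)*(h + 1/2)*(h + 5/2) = h^4 - 19*h^3/4 - 24*h^2 - 251*h/16 - 5/2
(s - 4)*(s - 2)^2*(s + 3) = s^4 - 5*s^3 - 4*s^2 + 44*s - 48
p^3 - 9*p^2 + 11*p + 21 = (p - 7)*(p - 3)*(p + 1)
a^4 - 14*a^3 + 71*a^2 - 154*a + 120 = (a - 5)*(a - 4)*(a - 3)*(a - 2)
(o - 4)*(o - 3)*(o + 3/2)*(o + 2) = o^4 - 7*o^3/2 - 19*o^2/2 + 21*o + 36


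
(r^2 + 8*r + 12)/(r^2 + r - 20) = (r^2 + 8*r + 12)/(r^2 + r - 20)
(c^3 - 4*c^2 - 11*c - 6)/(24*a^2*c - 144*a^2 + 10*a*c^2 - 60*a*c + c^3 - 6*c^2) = (c^2 + 2*c + 1)/(24*a^2 + 10*a*c + c^2)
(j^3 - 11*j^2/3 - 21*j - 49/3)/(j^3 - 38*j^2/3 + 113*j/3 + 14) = (3*j^2 + 10*j + 7)/(3*j^2 - 17*j - 6)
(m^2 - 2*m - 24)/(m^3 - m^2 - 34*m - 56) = (m - 6)/(m^2 - 5*m - 14)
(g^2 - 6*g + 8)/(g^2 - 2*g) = (g - 4)/g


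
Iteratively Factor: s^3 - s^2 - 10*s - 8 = (s - 4)*(s^2 + 3*s + 2) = (s - 4)*(s + 1)*(s + 2)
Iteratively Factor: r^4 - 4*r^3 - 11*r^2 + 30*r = (r + 3)*(r^3 - 7*r^2 + 10*r) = (r - 2)*(r + 3)*(r^2 - 5*r) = r*(r - 2)*(r + 3)*(r - 5)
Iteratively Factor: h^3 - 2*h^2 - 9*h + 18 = (h - 3)*(h^2 + h - 6) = (h - 3)*(h + 3)*(h - 2)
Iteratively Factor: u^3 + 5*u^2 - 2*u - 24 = (u + 4)*(u^2 + u - 6) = (u + 3)*(u + 4)*(u - 2)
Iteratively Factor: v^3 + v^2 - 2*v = (v - 1)*(v^2 + 2*v) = v*(v - 1)*(v + 2)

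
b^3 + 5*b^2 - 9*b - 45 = (b - 3)*(b + 3)*(b + 5)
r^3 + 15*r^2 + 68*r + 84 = (r + 2)*(r + 6)*(r + 7)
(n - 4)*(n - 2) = n^2 - 6*n + 8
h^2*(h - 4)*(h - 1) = h^4 - 5*h^3 + 4*h^2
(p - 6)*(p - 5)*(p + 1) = p^3 - 10*p^2 + 19*p + 30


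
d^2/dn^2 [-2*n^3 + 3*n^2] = 6 - 12*n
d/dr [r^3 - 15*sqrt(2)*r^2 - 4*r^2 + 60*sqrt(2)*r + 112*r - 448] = 3*r^2 - 30*sqrt(2)*r - 8*r + 60*sqrt(2) + 112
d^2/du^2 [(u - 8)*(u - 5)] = 2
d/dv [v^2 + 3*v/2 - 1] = 2*v + 3/2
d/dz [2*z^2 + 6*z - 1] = 4*z + 6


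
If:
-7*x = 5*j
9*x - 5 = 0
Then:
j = -7/9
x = 5/9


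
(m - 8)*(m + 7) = m^2 - m - 56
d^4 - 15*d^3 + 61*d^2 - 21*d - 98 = (d - 7)^2*(d - 2)*(d + 1)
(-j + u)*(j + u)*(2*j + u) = -2*j^3 - j^2*u + 2*j*u^2 + u^3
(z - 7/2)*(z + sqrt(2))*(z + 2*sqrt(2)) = z^3 - 7*z^2/2 + 3*sqrt(2)*z^2 - 21*sqrt(2)*z/2 + 4*z - 14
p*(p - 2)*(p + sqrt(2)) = p^3 - 2*p^2 + sqrt(2)*p^2 - 2*sqrt(2)*p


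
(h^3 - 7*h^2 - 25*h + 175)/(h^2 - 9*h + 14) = (h^2 - 25)/(h - 2)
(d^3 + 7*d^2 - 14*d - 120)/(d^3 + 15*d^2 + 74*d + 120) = (d - 4)/(d + 4)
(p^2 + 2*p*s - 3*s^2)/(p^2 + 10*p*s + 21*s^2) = (p - s)/(p + 7*s)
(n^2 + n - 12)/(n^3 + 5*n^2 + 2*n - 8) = (n - 3)/(n^2 + n - 2)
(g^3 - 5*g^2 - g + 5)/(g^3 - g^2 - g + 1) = (g - 5)/(g - 1)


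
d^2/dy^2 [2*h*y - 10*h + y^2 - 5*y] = 2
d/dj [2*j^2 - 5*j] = 4*j - 5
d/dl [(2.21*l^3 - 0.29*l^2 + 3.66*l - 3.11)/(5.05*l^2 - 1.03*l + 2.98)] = (11.1605*l^4 - 4.5526*l^3 + 1.5731*l^2 + 29.6826*l + 7.7035)/(25.5025*l^4 - 10.403*l^3 + 31.1589*l^2 - 6.1388*l + 8.8804)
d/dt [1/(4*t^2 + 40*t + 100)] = (-t - 5)/(2*(t^2 + 10*t + 25)^2)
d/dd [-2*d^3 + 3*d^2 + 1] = 6*d*(1 - d)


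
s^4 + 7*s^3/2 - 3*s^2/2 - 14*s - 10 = (s - 2)*(s + 1)*(s + 2)*(s + 5/2)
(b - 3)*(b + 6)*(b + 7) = b^3 + 10*b^2 + 3*b - 126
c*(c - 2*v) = c^2 - 2*c*v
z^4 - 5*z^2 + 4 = (z - 2)*(z - 1)*(z + 1)*(z + 2)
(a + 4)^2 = a^2 + 8*a + 16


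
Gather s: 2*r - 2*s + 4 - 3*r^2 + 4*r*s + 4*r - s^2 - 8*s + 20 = -3*r^2 + 6*r - s^2 + s*(4*r - 10) + 24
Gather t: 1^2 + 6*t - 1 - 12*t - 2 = -6*t - 2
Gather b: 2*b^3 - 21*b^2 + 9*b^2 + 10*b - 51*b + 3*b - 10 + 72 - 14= 2*b^3 - 12*b^2 - 38*b + 48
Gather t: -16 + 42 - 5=21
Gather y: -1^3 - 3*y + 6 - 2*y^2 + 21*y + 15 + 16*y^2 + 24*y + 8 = 14*y^2 + 42*y + 28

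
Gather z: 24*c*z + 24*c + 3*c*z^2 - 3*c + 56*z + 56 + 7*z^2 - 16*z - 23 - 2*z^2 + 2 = 21*c + z^2*(3*c + 5) + z*(24*c + 40) + 35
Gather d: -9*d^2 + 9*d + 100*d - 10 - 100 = -9*d^2 + 109*d - 110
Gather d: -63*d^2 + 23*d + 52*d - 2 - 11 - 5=-63*d^2 + 75*d - 18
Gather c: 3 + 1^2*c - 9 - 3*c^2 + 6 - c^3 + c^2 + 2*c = -c^3 - 2*c^2 + 3*c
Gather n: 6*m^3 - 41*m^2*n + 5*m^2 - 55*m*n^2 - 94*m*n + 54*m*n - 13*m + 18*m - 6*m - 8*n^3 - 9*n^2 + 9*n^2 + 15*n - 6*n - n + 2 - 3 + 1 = 6*m^3 + 5*m^2 - 55*m*n^2 - m - 8*n^3 + n*(-41*m^2 - 40*m + 8)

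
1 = 1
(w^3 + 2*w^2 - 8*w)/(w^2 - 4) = w*(w + 4)/(w + 2)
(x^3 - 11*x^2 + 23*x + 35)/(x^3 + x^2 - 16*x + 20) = (x^3 - 11*x^2 + 23*x + 35)/(x^3 + x^2 - 16*x + 20)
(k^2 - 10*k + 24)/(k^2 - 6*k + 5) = (k^2 - 10*k + 24)/(k^2 - 6*k + 5)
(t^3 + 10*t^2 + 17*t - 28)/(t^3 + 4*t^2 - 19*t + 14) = (t + 4)/(t - 2)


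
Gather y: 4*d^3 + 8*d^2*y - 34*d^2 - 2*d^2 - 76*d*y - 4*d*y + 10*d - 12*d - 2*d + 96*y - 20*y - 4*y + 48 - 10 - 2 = 4*d^3 - 36*d^2 - 4*d + y*(8*d^2 - 80*d + 72) + 36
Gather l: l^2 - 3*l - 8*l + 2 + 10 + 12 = l^2 - 11*l + 24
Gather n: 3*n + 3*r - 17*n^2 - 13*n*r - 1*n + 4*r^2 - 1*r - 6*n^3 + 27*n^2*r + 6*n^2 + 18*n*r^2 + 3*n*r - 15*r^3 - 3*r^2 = -6*n^3 + n^2*(27*r - 11) + n*(18*r^2 - 10*r + 2) - 15*r^3 + r^2 + 2*r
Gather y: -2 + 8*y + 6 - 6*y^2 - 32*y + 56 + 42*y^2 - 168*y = 36*y^2 - 192*y + 60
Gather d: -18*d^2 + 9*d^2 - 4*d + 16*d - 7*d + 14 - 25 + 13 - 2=-9*d^2 + 5*d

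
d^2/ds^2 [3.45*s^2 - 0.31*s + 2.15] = 6.90000000000000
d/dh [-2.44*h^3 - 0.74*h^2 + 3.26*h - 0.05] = -7.32*h^2 - 1.48*h + 3.26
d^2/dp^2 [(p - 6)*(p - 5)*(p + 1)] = 6*p - 20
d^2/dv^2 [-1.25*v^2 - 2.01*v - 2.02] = -2.50000000000000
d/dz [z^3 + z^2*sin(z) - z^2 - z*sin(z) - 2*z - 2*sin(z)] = z^2*cos(z) + 3*z^2 + 2*z*sin(z) - z*cos(z) - 2*z - sin(z) - 2*cos(z) - 2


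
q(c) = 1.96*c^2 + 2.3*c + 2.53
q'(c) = 3.92*c + 2.3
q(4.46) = 51.78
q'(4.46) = 19.78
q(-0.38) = 1.94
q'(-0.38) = 0.81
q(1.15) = 7.77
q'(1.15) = 6.81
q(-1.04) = 2.26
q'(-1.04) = -1.78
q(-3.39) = 17.26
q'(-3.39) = -10.99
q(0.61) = 4.66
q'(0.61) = 4.69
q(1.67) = 11.84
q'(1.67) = 8.85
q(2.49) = 20.41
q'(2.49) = 12.06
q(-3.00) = 13.27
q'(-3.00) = -9.46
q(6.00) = 86.89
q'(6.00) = 25.82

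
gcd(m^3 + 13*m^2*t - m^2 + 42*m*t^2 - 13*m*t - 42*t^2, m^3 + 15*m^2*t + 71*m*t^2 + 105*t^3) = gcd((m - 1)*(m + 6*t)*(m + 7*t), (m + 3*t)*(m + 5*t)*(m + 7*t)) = m + 7*t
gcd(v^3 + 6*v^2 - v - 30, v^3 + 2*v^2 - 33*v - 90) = v^2 + 8*v + 15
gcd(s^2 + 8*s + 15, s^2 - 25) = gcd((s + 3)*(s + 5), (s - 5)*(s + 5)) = s + 5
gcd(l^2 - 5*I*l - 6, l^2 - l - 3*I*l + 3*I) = l - 3*I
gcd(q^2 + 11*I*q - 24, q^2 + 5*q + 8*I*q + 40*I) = q + 8*I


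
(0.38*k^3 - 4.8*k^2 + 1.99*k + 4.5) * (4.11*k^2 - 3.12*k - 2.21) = 1.5618*k^5 - 20.9136*k^4 + 22.3151*k^3 + 22.8942*k^2 - 18.4379*k - 9.945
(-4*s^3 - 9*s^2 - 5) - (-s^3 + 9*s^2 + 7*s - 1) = -3*s^3 - 18*s^2 - 7*s - 4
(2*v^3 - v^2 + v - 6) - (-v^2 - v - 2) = 2*v^3 + 2*v - 4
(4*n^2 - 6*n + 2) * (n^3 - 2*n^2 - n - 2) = 4*n^5 - 14*n^4 + 10*n^3 - 6*n^2 + 10*n - 4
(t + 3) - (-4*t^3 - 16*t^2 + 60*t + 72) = 4*t^3 + 16*t^2 - 59*t - 69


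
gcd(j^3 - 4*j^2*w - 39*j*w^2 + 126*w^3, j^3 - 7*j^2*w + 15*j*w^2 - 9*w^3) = -j + 3*w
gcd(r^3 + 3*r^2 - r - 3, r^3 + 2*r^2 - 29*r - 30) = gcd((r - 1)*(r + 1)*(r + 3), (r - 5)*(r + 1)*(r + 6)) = r + 1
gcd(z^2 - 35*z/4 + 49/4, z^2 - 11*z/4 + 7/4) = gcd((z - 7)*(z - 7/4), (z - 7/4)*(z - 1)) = z - 7/4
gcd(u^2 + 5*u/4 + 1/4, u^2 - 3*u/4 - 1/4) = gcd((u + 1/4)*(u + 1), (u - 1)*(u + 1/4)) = u + 1/4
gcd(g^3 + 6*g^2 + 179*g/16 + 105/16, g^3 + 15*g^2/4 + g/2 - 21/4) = g^2 + 19*g/4 + 21/4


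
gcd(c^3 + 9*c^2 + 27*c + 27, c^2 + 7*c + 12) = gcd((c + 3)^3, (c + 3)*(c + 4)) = c + 3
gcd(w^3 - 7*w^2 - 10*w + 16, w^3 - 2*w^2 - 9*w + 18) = 1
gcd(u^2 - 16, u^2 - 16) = u^2 - 16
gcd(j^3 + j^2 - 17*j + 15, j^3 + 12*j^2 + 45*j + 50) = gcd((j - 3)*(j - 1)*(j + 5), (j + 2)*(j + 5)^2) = j + 5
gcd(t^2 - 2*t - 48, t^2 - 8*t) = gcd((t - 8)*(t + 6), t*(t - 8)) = t - 8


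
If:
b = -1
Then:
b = -1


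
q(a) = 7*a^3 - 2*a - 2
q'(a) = 21*a^2 - 2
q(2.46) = 97.29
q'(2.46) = 125.08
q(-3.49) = -292.58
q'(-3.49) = 253.78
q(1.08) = 4.66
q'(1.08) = 22.49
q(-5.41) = -1099.56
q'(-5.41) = 612.63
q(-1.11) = -9.35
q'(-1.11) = 23.87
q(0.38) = -2.38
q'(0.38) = 1.03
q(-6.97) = -2358.32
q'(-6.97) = 1018.20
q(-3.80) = -378.50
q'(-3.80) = 301.24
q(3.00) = 181.00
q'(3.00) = 187.00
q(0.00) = -2.00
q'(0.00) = -2.00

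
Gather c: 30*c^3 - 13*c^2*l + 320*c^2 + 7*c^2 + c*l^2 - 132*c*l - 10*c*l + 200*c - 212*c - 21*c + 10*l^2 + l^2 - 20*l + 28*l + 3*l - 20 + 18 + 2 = 30*c^3 + c^2*(327 - 13*l) + c*(l^2 - 142*l - 33) + 11*l^2 + 11*l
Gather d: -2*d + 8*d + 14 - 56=6*d - 42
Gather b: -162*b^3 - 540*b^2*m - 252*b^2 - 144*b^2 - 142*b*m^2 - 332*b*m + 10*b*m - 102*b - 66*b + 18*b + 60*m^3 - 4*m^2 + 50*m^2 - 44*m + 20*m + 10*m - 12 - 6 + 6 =-162*b^3 + b^2*(-540*m - 396) + b*(-142*m^2 - 322*m - 150) + 60*m^3 + 46*m^2 - 14*m - 12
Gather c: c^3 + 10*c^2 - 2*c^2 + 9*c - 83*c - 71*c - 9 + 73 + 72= c^3 + 8*c^2 - 145*c + 136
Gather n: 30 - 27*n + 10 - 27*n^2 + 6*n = -27*n^2 - 21*n + 40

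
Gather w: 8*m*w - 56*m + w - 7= -56*m + w*(8*m + 1) - 7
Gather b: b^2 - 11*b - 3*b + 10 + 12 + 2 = b^2 - 14*b + 24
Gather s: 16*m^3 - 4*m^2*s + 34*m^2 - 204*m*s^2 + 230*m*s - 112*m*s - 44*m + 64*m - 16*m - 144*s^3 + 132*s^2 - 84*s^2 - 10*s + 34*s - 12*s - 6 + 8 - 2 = 16*m^3 + 34*m^2 + 4*m - 144*s^3 + s^2*(48 - 204*m) + s*(-4*m^2 + 118*m + 12)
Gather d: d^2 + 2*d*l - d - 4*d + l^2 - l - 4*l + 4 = d^2 + d*(2*l - 5) + l^2 - 5*l + 4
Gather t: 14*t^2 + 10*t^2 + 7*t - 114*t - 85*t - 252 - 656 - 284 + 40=24*t^2 - 192*t - 1152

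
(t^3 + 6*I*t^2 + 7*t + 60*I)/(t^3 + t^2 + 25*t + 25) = (t^2 + I*t + 12)/(t^2 + t*(1 - 5*I) - 5*I)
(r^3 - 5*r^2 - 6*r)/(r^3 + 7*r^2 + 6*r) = (r - 6)/(r + 6)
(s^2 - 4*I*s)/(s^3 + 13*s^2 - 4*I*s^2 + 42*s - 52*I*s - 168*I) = s/(s^2 + 13*s + 42)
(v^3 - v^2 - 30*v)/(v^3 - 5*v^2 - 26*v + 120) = v/(v - 4)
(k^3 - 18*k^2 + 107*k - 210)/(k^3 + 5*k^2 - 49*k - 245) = (k^2 - 11*k + 30)/(k^2 + 12*k + 35)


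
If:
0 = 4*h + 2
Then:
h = -1/2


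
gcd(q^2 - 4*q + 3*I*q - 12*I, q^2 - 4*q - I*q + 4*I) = q - 4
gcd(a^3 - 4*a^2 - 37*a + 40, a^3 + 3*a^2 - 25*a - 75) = a + 5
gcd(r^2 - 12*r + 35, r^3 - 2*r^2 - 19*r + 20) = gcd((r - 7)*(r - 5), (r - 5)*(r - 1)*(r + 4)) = r - 5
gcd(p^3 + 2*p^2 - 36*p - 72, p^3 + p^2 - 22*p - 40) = p + 2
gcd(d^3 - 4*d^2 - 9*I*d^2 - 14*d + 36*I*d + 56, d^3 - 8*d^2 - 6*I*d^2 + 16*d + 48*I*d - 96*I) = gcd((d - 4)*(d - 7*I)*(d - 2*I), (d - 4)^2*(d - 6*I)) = d - 4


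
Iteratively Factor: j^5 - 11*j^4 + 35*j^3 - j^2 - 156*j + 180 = (j - 3)*(j^4 - 8*j^3 + 11*j^2 + 32*j - 60) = (j - 3)*(j + 2)*(j^3 - 10*j^2 + 31*j - 30) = (j - 5)*(j - 3)*(j + 2)*(j^2 - 5*j + 6) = (j - 5)*(j - 3)^2*(j + 2)*(j - 2)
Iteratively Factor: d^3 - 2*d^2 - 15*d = (d)*(d^2 - 2*d - 15) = d*(d + 3)*(d - 5)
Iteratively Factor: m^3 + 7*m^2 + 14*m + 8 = (m + 2)*(m^2 + 5*m + 4) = (m + 2)*(m + 4)*(m + 1)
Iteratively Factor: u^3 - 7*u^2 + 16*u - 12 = (u - 2)*(u^2 - 5*u + 6) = (u - 3)*(u - 2)*(u - 2)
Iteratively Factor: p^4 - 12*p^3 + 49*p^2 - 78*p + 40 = (p - 5)*(p^3 - 7*p^2 + 14*p - 8) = (p - 5)*(p - 2)*(p^2 - 5*p + 4) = (p - 5)*(p - 4)*(p - 2)*(p - 1)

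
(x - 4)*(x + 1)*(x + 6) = x^3 + 3*x^2 - 22*x - 24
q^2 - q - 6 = (q - 3)*(q + 2)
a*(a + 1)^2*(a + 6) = a^4 + 8*a^3 + 13*a^2 + 6*a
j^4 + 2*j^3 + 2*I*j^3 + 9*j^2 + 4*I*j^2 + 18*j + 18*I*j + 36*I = (j + 2)*(j - 3*I)*(j + 2*I)*(j + 3*I)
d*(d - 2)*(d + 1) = d^3 - d^2 - 2*d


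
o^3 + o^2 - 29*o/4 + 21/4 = (o - 3/2)*(o - 1)*(o + 7/2)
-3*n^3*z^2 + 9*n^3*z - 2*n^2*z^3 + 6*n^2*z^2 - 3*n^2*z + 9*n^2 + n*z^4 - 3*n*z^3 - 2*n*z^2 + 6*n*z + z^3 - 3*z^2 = (-3*n + z)*(n + z)*(z - 3)*(n*z + 1)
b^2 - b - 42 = (b - 7)*(b + 6)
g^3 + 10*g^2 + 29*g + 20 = (g + 1)*(g + 4)*(g + 5)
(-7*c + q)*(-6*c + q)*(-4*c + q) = -168*c^3 + 94*c^2*q - 17*c*q^2 + q^3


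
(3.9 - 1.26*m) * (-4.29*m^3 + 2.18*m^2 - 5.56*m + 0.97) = 5.4054*m^4 - 19.4778*m^3 + 15.5076*m^2 - 22.9062*m + 3.783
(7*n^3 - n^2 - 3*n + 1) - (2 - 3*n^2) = 7*n^3 + 2*n^2 - 3*n - 1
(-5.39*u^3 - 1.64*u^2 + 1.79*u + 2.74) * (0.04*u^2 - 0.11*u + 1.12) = -0.2156*u^5 + 0.5273*u^4 - 5.7848*u^3 - 1.9241*u^2 + 1.7034*u + 3.0688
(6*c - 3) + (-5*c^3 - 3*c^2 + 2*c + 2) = -5*c^3 - 3*c^2 + 8*c - 1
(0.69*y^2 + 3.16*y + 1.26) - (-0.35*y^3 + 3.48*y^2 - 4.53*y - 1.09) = 0.35*y^3 - 2.79*y^2 + 7.69*y + 2.35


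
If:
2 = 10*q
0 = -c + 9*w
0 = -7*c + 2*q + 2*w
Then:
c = 18/305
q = 1/5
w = 2/305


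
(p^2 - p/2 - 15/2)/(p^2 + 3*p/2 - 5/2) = (p - 3)/(p - 1)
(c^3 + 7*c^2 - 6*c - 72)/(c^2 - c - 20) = (c^2 + 3*c - 18)/(c - 5)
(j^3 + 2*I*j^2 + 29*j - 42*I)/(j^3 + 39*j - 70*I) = (j - 3*I)/(j - 5*I)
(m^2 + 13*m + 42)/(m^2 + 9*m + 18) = (m + 7)/(m + 3)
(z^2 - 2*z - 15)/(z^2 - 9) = (z - 5)/(z - 3)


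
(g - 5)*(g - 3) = g^2 - 8*g + 15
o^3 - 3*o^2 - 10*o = o*(o - 5)*(o + 2)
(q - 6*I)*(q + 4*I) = q^2 - 2*I*q + 24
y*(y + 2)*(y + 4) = y^3 + 6*y^2 + 8*y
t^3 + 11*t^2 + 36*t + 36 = (t + 2)*(t + 3)*(t + 6)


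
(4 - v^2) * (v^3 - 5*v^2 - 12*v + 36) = -v^5 + 5*v^4 + 16*v^3 - 56*v^2 - 48*v + 144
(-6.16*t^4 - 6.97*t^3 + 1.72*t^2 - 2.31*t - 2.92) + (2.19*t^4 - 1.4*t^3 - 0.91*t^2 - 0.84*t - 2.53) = -3.97*t^4 - 8.37*t^3 + 0.81*t^2 - 3.15*t - 5.45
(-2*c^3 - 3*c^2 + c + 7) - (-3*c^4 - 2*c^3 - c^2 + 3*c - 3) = 3*c^4 - 2*c^2 - 2*c + 10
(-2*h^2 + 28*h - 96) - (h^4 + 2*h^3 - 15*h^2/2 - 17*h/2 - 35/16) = -h^4 - 2*h^3 + 11*h^2/2 + 73*h/2 - 1501/16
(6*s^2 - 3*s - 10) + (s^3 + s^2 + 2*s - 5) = s^3 + 7*s^2 - s - 15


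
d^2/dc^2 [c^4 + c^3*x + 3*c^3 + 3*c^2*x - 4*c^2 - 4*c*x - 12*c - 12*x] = 12*c^2 + 6*c*x + 18*c + 6*x - 8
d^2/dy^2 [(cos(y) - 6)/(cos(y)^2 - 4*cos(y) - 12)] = (sin(y)^2 + 2*cos(y) + 1)/(cos(y) + 2)^3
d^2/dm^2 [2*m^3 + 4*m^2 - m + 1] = 12*m + 8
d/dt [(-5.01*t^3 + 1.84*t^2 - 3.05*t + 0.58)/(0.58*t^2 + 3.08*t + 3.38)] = (-2.9058*t^4 - 30.8616*t^3 - 43.3652*t^2 + 11.7656*t - 12.0954)/(0.3364*t^4 + 3.5728*t^3 + 13.4072*t^2 + 20.8208*t + 11.4244)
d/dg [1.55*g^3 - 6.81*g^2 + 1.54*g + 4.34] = 4.65*g^2 - 13.62*g + 1.54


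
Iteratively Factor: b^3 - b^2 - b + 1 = (b + 1)*(b^2 - 2*b + 1) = (b - 1)*(b + 1)*(b - 1)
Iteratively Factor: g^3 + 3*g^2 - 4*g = (g + 4)*(g^2 - g) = g*(g + 4)*(g - 1)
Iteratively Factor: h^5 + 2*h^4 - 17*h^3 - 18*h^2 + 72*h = (h + 4)*(h^4 - 2*h^3 - 9*h^2 + 18*h) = (h - 3)*(h + 4)*(h^3 + h^2 - 6*h) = (h - 3)*(h - 2)*(h + 4)*(h^2 + 3*h) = (h - 3)*(h - 2)*(h + 3)*(h + 4)*(h)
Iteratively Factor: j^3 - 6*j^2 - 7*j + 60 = (j - 5)*(j^2 - j - 12) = (j - 5)*(j + 3)*(j - 4)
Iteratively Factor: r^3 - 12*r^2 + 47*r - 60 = (r - 3)*(r^2 - 9*r + 20) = (r - 4)*(r - 3)*(r - 5)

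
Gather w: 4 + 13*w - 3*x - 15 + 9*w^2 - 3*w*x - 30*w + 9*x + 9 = 9*w^2 + w*(-3*x - 17) + 6*x - 2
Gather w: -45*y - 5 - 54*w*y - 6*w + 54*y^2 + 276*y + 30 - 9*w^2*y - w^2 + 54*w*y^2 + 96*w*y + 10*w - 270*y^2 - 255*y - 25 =w^2*(-9*y - 1) + w*(54*y^2 + 42*y + 4) - 216*y^2 - 24*y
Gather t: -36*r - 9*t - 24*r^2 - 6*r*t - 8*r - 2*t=-24*r^2 - 44*r + t*(-6*r - 11)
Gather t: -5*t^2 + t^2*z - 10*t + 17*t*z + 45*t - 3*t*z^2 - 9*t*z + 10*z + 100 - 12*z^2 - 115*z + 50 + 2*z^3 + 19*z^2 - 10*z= t^2*(z - 5) + t*(-3*z^2 + 8*z + 35) + 2*z^3 + 7*z^2 - 115*z + 150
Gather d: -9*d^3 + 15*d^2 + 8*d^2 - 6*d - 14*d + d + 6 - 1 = -9*d^3 + 23*d^2 - 19*d + 5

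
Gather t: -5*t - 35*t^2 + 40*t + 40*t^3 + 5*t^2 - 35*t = 40*t^3 - 30*t^2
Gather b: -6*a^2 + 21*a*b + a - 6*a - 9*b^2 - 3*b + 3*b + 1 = -6*a^2 + 21*a*b - 5*a - 9*b^2 + 1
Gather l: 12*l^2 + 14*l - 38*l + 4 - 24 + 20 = 12*l^2 - 24*l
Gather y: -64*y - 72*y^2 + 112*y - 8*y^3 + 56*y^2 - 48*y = -8*y^3 - 16*y^2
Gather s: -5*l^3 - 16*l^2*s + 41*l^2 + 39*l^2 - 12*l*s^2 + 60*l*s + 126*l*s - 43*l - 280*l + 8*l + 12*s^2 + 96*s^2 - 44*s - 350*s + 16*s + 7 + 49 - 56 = -5*l^3 + 80*l^2 - 315*l + s^2*(108 - 12*l) + s*(-16*l^2 + 186*l - 378)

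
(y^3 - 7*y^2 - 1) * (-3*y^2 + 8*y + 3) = -3*y^5 + 29*y^4 - 53*y^3 - 18*y^2 - 8*y - 3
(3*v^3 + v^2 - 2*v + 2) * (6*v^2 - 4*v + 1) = 18*v^5 - 6*v^4 - 13*v^3 + 21*v^2 - 10*v + 2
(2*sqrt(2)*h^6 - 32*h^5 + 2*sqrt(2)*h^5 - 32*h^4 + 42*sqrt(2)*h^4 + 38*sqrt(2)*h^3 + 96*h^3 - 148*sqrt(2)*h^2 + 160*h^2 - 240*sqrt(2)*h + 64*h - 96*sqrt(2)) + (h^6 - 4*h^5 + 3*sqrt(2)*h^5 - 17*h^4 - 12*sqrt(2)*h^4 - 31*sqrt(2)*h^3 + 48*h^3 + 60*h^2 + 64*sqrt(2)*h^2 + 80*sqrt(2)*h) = h^6 + 2*sqrt(2)*h^6 - 36*h^5 + 5*sqrt(2)*h^5 - 49*h^4 + 30*sqrt(2)*h^4 + 7*sqrt(2)*h^3 + 144*h^3 - 84*sqrt(2)*h^2 + 220*h^2 - 160*sqrt(2)*h + 64*h - 96*sqrt(2)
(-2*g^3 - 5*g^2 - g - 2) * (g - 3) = -2*g^4 + g^3 + 14*g^2 + g + 6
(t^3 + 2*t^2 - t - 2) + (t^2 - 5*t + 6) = t^3 + 3*t^2 - 6*t + 4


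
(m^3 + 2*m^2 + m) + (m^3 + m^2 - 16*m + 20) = 2*m^3 + 3*m^2 - 15*m + 20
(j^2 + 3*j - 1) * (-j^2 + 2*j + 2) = -j^4 - j^3 + 9*j^2 + 4*j - 2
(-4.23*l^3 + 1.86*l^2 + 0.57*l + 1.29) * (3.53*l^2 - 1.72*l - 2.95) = -14.9319*l^5 + 13.8414*l^4 + 11.2914*l^3 - 1.9137*l^2 - 3.9003*l - 3.8055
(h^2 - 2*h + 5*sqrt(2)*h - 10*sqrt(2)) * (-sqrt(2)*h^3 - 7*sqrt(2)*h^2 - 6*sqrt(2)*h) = -sqrt(2)*h^5 - 10*h^4 - 5*sqrt(2)*h^4 - 50*h^3 + 8*sqrt(2)*h^3 + 12*sqrt(2)*h^2 + 80*h^2 + 120*h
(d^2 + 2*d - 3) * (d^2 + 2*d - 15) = d^4 + 4*d^3 - 14*d^2 - 36*d + 45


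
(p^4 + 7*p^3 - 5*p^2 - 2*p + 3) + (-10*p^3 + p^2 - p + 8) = p^4 - 3*p^3 - 4*p^2 - 3*p + 11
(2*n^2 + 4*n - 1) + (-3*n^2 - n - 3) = -n^2 + 3*n - 4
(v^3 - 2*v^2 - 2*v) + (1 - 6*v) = v^3 - 2*v^2 - 8*v + 1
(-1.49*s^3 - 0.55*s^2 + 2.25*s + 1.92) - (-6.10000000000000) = -1.49*s^3 - 0.55*s^2 + 2.25*s + 8.02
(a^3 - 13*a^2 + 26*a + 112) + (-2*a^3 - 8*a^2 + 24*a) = -a^3 - 21*a^2 + 50*a + 112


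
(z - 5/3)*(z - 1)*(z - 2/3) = z^3 - 10*z^2/3 + 31*z/9 - 10/9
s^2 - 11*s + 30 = (s - 6)*(s - 5)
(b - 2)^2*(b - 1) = b^3 - 5*b^2 + 8*b - 4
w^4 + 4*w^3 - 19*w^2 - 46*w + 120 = (w - 3)*(w - 2)*(w + 4)*(w + 5)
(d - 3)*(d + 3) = d^2 - 9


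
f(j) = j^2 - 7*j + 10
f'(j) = 2*j - 7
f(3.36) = -2.23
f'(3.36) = -0.28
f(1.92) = 0.25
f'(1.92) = -3.16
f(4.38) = -1.48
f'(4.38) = 1.76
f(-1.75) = 25.31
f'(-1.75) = -10.50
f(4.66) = -0.90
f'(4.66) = 2.32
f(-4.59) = 63.20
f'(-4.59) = -16.18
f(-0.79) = 16.15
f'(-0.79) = -8.58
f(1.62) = 1.28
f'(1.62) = -3.76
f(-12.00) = 238.00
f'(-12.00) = -31.00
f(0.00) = 10.00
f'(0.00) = -7.00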